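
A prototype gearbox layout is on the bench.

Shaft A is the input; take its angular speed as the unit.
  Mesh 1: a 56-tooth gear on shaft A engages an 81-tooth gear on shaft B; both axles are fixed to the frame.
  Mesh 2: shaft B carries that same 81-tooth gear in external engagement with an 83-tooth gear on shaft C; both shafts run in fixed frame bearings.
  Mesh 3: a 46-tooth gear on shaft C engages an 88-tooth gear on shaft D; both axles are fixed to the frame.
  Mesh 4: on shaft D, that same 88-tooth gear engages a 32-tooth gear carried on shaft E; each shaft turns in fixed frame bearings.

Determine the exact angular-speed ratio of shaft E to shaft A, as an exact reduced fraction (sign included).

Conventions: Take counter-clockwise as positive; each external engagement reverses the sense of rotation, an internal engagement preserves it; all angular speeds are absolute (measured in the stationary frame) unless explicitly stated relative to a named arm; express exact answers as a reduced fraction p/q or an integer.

161/166

class = fixed-axis compound train [4 meshes; 4 ratios multiply, 4 sense flips]
mesh 1 [56T→81T]: running ratio 56/81, sense −
mesh 2 [81T→83T]: running ratio 56/83, sense +
mesh 3 [46T→88T]: running ratio 322/913, sense −
mesh 4 [88T→32T]: running ratio 161/166, sense +
ω_out/ω_in = 161/166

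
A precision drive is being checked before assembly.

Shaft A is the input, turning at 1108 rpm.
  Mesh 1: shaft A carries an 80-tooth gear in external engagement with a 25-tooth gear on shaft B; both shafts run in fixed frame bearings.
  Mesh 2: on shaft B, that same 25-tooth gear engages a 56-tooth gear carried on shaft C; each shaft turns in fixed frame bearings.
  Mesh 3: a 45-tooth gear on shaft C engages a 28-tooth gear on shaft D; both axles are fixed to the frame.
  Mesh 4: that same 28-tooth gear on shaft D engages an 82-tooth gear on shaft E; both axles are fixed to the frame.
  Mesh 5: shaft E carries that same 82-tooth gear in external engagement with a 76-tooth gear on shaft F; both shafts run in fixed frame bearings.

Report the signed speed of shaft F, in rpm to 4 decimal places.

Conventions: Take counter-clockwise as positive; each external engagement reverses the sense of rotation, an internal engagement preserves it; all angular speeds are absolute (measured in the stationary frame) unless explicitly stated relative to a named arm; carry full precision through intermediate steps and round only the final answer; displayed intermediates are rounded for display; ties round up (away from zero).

recognized (6 fixed axles, 5 meshes): fixed-axis compound train
mesh 1 [80T→25T]: ω = 1108.0000×80/25 = 3545.6000 rpm, sense flips to −
mesh 2 [25T→56T]: ω = 3545.6000×25/56 = 1582.8571 rpm, sense flips to +
mesh 3 [45T→28T]: ω = 1582.8571×45/28 = 2543.8776 rpm, sense flips to −
mesh 4 [28T→82T]: ω = 2543.8776×28/82 = 868.6411 rpm, sense flips to +
mesh 5 [82T→76T]: ω = 868.6411×82/76 = 937.2180 rpm, sense flips to −
signed output speed = -937.2180 rpm

-937.2180 rpm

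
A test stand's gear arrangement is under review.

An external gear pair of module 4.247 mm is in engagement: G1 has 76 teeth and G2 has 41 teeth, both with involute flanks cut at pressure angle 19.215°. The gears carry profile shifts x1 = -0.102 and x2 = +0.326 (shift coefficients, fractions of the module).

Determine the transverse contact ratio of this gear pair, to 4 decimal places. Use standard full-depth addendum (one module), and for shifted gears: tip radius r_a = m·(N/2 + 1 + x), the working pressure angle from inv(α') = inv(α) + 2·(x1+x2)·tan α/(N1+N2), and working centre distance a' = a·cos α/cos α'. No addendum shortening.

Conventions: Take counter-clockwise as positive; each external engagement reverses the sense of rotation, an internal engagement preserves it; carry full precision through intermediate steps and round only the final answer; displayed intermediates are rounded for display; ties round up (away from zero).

class = single-mesh tooth geometry [involute pair 76T × 41T, m = 4.247]
base radii: r_b1 = 152.395225, r_b2 = 82.213213
tip radii: r_a1 = 165.199806, r_a2 = 92.695022
inv(α') = inv(19.215°) + 2·(-0.102+0.326)·tan α/(76+41) = 0.01449995  ⇒  α' = 19.82339°
a' = a·cos α / cos α' = 248.4495·cos 19.215°/cos 19.82339° = 249.386484
action lengths: √(r_a1²−r_b1²) = 63.770458, √(r_a2²−r_b2²) = 42.817691
base pitch p_b = π·m·cos α = 12.599045
CR = (63.770458 + 42.817691 − 249.386484·sin 19.82339°)/12.599045 = 1.747410
contact ratio ≈ 1.7474

1.7474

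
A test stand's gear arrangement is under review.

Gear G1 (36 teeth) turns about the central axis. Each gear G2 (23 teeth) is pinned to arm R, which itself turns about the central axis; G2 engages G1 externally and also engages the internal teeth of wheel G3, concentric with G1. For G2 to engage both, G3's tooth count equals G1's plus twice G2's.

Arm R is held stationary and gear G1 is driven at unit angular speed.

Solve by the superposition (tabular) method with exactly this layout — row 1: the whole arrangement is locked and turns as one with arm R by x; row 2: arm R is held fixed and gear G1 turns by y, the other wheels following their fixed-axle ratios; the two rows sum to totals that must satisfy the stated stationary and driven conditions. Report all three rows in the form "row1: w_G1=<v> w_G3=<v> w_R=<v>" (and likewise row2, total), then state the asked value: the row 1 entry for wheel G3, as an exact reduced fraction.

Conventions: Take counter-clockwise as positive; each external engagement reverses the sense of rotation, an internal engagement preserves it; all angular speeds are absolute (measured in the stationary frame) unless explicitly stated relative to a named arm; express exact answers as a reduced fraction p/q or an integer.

row1: w_G1=0 w_G3=0 w_R=0
row2: w_G1=1 w_G3=-18/41 w_R=0
total: w_G1=1 w_G3=-18/41 w_R=0
asked value: 0

planetary set (36T centre, 23T on arm, 82T internal) — Willis relation
row 1 (train locked, turned with arm): all members turn x
row 2 (arm held, sun turns y): ω_ring = −(36/82)·y, ω_arm = 0
boundary: total ω_arm = x = 0 and total ω_sun = x + y = 1  ⇒  y = 1, x = 0
row 2 ring = −(36/82)·1 = -18/41
totals (row 1 + row 2): sun 0 + 1 = 1, ring 0 + (-18/41) = -18/41, arm 0 + 0 = 0
asked cell (row1, ring) = 0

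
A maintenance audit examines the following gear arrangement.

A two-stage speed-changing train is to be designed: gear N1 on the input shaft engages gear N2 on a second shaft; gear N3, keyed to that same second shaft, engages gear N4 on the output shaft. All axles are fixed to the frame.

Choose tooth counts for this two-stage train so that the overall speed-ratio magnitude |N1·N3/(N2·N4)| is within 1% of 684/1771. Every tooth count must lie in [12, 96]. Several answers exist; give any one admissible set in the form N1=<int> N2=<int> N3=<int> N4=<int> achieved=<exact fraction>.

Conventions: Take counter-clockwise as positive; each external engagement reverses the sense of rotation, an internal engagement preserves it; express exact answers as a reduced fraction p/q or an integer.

N1=12 N2=23 N3=57 N4=77 achieved=684/1771

topology: fixed-axis compound train — 2 stages, target 684/1771
target = 684/1771 in lowest terms: an exact hit needs N1·N3 = k·684 and N2·N4 = k·1771 for one integer k, every count in [12, 96]; additionally prefer no 1:1 stage (N1 ≠ N2, N3 ≠ N4)
k = 1: N1·N3 = 684 = 12·57, N2·N4 = 1771 = 23·77
achieved = 12·57/(23·77) = 684/1771; |achieved − target| = 0 ≤ 171/44275 ✓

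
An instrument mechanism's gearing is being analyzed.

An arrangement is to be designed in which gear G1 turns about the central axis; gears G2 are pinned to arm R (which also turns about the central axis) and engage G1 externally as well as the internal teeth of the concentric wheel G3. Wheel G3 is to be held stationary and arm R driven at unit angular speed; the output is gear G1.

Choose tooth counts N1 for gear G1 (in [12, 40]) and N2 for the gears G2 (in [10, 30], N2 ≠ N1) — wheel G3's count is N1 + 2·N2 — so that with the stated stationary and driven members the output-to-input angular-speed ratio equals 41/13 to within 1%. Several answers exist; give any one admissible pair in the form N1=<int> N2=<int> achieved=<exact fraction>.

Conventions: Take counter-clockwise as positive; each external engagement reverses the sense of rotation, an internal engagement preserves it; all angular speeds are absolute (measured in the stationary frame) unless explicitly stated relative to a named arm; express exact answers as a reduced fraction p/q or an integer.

class = planetary set [ratio 41/13 wanted; Willis about the carrier]
Willis with ω_ring = 0: ω_sun/ω_arm = (N1+N3)/N1; set equal to 41/13  ⇒  N3/N1 = 41/13 − 1 = 28/13
N3 = N1 + 2·N2  ⇒  N2/N1 = (N3/N1 − 1)/2 = (28/13 − 1)/2 = 15/26
smallest multiple with N1 ≥ 12 and N2 ≥ 10: k = 1  ⇒  N1 = 1·26 = 26, N2 = 1·15 = 15 (N1 ≤ 40, N2 ≤ 30, N2 ≠ N1 ✓), N3 = 26 + 2·15 = 56
check: (N1+N3)/N1 with N1 = 26, N3 = 56 gives 41/13; |achieved − target| = 0 ≤ 41/1300 ✓

N1=26 N2=15 achieved=41/13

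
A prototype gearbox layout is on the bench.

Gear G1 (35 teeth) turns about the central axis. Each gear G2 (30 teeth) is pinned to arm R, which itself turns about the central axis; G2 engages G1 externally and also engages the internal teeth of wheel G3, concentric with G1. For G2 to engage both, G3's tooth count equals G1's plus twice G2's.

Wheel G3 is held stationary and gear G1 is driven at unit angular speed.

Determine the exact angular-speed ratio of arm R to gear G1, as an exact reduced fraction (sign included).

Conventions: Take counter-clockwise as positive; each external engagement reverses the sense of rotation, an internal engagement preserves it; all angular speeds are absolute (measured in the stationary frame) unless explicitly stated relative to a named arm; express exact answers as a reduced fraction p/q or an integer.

class = planetary set [G3 = 35+2·30 = 95; Willis about the carrier]
ring teeth: 35 + 2·30 = 95
35(ω_sun−ω_arm) = −95(ω_ring−ω_arm),  ω_ring = 0, ω_sun = 1
35(1−ω_arm) = −95(0−ω_arm)  ⇒  130·ω_arm = 35  ⇒  ω_arm = 7/26
ω_out/ω_in = 7/26

7/26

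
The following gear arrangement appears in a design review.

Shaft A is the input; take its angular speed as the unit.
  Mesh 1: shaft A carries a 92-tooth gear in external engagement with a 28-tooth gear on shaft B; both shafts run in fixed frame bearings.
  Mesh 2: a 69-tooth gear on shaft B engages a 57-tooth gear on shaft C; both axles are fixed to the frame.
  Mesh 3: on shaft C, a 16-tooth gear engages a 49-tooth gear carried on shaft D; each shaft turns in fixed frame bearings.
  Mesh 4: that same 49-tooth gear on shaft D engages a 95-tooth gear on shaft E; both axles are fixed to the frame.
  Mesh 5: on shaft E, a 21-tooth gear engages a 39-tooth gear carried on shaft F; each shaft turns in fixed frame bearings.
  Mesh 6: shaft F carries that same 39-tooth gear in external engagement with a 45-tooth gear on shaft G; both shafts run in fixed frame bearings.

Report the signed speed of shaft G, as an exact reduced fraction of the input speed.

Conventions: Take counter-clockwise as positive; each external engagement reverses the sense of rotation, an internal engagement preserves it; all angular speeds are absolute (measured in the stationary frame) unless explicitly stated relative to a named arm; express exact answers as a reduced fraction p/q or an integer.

8464/27075

6-mesh fixed-axis compound train (all bearings frame-fixed)
mesh 1 [92T→28T]: |ω|/ω_in = 1×92/28 = 23/7, sense flips to −
mesh 2 [69T→57T]: |ω|/ω_in = (23/7)×69/57 = 529/133, sense flips to +
mesh 3 [16T→49T]: |ω|/ω_in = (529/133)×16/49 = 8464/6517, sense flips to −
mesh 4 [49T→95T]: |ω|/ω_in = (8464/6517)×49/95 = 8464/12635, sense flips to +
mesh 5 [21T→39T]: |ω|/ω_in = (8464/12635)×21/39 = 8464/23465, sense flips to −
mesh 6 [39T→45T]: |ω|/ω_in = (8464/23465)×39/45 = 8464/27075, sense flips to +
signed output speed (× input speed) = 8464/27075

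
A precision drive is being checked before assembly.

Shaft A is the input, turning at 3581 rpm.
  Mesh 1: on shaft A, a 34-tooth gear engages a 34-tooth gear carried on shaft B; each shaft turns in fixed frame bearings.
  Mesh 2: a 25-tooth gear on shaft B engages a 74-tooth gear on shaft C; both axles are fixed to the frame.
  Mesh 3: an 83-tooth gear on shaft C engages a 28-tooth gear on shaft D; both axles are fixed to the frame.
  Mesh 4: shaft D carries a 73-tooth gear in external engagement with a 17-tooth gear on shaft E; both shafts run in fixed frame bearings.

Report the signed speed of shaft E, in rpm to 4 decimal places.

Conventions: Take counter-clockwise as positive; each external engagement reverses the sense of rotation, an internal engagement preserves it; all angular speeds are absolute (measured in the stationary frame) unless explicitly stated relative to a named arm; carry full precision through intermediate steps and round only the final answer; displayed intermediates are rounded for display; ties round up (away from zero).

4-mesh fixed-axis compound train (all bearings frame-fixed)
mesh 1 [34T→34T]: ω = 3581.0000×34/34 = 3581.0000 rpm, sense flips to −
mesh 2 [25T→74T]: ω = 3581.0000×25/74 = 1209.7973 rpm, sense flips to +
mesh 3 [83T→28T]: ω = 1209.7973×83/28 = 3586.1848 rpm, sense flips to −
mesh 4 [73T→17T]: ω = 3586.1848×73/17 = 15399.4996 rpm, sense flips to +
signed output speed = +15399.4996 rpm

+15399.4996 rpm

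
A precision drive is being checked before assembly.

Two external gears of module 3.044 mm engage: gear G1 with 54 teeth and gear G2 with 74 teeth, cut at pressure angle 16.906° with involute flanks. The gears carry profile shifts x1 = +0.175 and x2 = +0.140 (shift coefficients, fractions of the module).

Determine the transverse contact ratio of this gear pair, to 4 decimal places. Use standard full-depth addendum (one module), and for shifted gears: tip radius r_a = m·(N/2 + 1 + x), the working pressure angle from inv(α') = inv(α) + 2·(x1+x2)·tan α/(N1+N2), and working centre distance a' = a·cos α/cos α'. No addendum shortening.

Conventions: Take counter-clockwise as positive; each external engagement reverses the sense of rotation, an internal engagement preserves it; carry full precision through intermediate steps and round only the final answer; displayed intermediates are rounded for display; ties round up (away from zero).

1.9287

class = single-mesh tooth geometry [involute pair 54T × 74T, m = 3.044]
base radii: r_b1 = 78.636092, r_b2 = 107.760571
tip radii: r_a1 = 85.764700, r_a2 = 116.098160
inv(α') = inv(16.906°) + 2·(+0.175+0.140)·tan α/(54+74) = 0.01036820  ⇒  α' = 17.78438°
a' = a·cos α / cos α' = 194.8160·cos 16.906°/cos 17.78438° = 195.751084
action lengths: √(r_a1²−r_b1²) = 34.233737, √(r_a2²−r_b2²) = 43.202339
base pitch p_b = π·m·cos α = 9.149725
CR = (34.233737 + 43.202339 − 195.751084·sin 17.78438°)/9.149725 = 1.928658
contact ratio ≈ 1.9287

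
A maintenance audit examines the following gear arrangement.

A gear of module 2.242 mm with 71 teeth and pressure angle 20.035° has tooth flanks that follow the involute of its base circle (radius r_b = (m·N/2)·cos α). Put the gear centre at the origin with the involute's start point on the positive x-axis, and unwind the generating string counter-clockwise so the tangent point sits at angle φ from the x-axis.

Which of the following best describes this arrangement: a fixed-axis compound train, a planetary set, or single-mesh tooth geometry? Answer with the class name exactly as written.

single-mesh involute tooth geometry (71T wheel at module 2.242)
classification: single-mesh tooth geometry

single-mesh tooth geometry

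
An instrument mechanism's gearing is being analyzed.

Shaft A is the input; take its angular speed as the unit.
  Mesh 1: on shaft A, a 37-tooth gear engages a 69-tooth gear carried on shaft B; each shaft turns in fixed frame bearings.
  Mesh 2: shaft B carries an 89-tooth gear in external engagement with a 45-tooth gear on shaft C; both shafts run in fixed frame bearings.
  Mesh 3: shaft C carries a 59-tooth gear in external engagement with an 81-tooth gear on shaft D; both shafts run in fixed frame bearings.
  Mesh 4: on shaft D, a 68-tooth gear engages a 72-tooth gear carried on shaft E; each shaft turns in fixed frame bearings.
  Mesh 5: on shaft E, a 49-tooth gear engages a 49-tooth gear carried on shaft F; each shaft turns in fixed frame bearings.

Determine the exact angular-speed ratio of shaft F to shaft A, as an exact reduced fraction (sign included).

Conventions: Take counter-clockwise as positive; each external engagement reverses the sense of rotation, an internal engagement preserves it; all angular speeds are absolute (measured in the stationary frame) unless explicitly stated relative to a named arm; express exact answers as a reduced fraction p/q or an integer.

-3302879/4527090

class = fixed-axis compound train [5 meshes; 5 ratios multiply, 5 sense flips]
mesh 1 [37T→69T]: running ratio 37/69, sense −
mesh 2 [89T→45T]: running ratio 3293/3105, sense +
mesh 3 [59T→81T]: running ratio 194287/251505, sense −
mesh 4 [68T→72T]: running ratio 3302879/4527090, sense +
mesh 5 [49T→49T]: running ratio 3302879/4527090, sense −
ω_out/ω_in = -3302879/4527090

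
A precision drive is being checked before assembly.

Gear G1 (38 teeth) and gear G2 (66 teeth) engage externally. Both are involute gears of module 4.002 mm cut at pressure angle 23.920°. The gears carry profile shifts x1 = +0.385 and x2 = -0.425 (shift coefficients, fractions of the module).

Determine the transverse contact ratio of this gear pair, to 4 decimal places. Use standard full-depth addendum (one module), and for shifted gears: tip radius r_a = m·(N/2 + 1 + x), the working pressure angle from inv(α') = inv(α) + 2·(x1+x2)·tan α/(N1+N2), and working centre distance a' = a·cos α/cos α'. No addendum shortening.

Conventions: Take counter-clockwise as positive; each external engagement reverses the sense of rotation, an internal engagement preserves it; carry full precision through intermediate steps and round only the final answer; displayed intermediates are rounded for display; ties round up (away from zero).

single-mesh involute tooth geometry (38T engaging 66T at module 4.002)
base radii: r_b1 = 69.507285, r_b2 = 120.723179
tip radii: r_a1 = 81.580770, r_a2 = 134.367150
inv(α') = inv(23.920°) + 2·(+0.385-0.425)·tan α/(38+66) = 0.02573273  ⇒  α' = 23.82017°
a' = a·cos α / cos α' = 208.1040·cos 23.920°/cos 23.82017° = 207.943605
action lengths: √(r_a1²−r_b1²) = 42.710179, √(r_a2²−r_b2²) = 58.995298
base pitch p_b = π·m·cos α = 11.492820
CR = (42.710179 + 58.995298 − 207.943605·sin 23.82017°)/11.492820 = 1.542167
contact ratio ≈ 1.5422

1.5422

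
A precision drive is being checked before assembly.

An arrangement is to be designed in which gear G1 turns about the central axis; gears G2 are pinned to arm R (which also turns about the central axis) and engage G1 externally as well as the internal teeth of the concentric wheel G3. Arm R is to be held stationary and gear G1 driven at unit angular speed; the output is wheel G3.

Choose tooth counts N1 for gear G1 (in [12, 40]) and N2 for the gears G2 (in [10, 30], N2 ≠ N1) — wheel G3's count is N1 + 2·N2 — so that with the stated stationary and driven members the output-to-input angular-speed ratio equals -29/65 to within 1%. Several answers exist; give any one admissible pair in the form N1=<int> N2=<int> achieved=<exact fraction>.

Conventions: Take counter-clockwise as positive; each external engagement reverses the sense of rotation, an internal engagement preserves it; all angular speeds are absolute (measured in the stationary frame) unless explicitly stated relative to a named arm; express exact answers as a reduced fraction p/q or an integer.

topology: planetary set — design target -29/65, arm = carrier (Willis)
Willis with ω_arm = 0: ω_ring/ω_sun = −N1/N3; set equal to -29/65  ⇒  N3/N1 = −1/(-29/65) = 65/29
N3 = N1 + 2·N2  ⇒  N2/N1 = (N3/N1 − 1)/2 = (65/29 − 1)/2 = 18/29
smallest multiple with N1 ≥ 12 and N2 ≥ 10: k = 1  ⇒  N1 = 1·29 = 29, N2 = 1·18 = 18 (N1 ≤ 40, N2 ≤ 30, N2 ≠ N1 ✓), N3 = 29 + 2·18 = 65
check: −N1/N3 with N1 = 29, N3 = 65 gives -29/65; |achieved − target| = 0 ≤ 29/6500 ✓

N1=29 N2=18 achieved=-29/65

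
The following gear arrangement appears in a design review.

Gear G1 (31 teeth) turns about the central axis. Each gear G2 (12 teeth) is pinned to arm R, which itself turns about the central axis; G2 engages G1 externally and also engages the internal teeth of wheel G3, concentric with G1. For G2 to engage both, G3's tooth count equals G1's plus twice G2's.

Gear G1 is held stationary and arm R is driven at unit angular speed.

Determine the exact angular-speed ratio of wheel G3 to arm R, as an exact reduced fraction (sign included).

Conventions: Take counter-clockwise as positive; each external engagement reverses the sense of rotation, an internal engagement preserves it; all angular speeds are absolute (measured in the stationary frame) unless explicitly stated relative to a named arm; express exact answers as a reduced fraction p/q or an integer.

recognized (axles ride arm R): planetary set, 31/12/55 teeth
ring teeth: 31 + 2·12 = 55
31(ω_sun−ω_arm) = −55(ω_ring−ω_arm),  ω_sun = 0, ω_arm = 1
ω_ring = 1 − (31/55)(0−1) = 86/55
ω_out/ω_in = 86/55

86/55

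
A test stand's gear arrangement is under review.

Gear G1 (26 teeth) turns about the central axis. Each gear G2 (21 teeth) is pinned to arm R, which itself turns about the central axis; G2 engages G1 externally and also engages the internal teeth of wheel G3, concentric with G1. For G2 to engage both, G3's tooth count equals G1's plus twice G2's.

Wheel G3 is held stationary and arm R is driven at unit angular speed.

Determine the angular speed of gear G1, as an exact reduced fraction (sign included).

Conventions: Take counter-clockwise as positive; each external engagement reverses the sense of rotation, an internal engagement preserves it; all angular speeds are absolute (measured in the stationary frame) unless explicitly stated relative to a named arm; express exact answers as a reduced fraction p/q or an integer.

recognized (axles ride arm R): planetary set, 26/21/68 teeth
ring teeth: 26 + 2·21 = 68
26(ω_sun−ω_arm) = −68(ω_ring−ω_arm),  ω_ring = 0, ω_arm = 1
ω_sun = 1 − (68/26)(0−1) = 47/13
exact speed ratio = 47/13

47/13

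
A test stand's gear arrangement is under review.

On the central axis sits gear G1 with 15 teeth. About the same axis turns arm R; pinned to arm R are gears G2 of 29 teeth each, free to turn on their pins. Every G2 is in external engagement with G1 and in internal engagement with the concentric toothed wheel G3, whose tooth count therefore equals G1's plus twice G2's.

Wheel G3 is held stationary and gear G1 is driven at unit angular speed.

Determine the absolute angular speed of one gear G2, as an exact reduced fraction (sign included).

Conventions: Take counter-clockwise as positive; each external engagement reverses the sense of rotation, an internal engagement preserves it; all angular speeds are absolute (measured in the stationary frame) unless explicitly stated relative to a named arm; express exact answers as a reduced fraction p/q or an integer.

-15/58

planetary set (15T centre, 29T on arm, 73T internal) — Willis relation
ring teeth: 15 + 2·29 = 73
15(ω_sun−ω_arm) = −73(ω_ring−ω_arm),  ω_ring = 0, ω_sun = 1
15(1−ω_arm) = −73(0−ω_arm)  ⇒  88·ω_arm = 15  ⇒  ω_arm = 15/88
sun–planet mesh: 15·(1−15/88) = −29·(ω_p−ω_arm)  ⇒  ω_p−ω_arm = -1095/2552
ω_p = 15/88 − 1095/2552 = -15/58
exact speed ratio = -15/58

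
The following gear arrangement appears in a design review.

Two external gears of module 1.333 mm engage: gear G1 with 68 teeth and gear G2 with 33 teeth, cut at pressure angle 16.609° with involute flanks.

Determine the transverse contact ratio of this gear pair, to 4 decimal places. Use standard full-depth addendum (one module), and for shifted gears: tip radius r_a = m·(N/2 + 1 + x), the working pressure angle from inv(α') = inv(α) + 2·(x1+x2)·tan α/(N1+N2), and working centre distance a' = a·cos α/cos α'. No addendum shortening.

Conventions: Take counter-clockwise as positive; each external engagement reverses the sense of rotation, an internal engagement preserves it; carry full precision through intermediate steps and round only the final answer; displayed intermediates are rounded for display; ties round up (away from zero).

single-mesh involute tooth geometry (68T engaging 33T at module 1.333)
base radii: r_b1 = 43.431061, r_b2 = 21.076839
tip radii: r_a1 = 46.655000, r_a2 = 23.327500
no profile shift: α' = α, a' = a
action lengths: √(r_a1²−r_b1²) = 17.042064, √(r_a2²−r_b2²) = 9.996956
base pitch p_b = π·m·cos α = 4.013021
CR = (17.042064 + 9.996956 − 67.316500·sin 16.60900°)/4.013021 = 1.943012
contact ratio ≈ 1.9430

1.9430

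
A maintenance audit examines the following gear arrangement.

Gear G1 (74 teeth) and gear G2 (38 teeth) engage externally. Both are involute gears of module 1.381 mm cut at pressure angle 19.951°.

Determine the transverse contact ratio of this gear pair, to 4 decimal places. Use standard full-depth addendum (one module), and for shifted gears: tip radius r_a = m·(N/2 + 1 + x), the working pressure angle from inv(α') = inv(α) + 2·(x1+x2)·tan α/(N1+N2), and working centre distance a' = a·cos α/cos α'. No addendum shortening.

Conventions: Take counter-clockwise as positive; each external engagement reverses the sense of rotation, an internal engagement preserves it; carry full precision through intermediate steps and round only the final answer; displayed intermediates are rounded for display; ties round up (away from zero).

1.7620

recognized (one external pair, fixed centres): single-mesh tooth geometry, m = 1.381, N1 = 74, N2 = 38
base radii: r_b1 = 48.030402, r_b2 = 24.664261
tip radii: r_a1 = 52.478000, r_a2 = 27.620000
no profile shift: α' = α, a' = a
action lengths: √(r_a1²−r_b1²) = 21.142870, √(r_a2²−r_b2²) = 12.431358
base pitch p_b = π·m·cos α = 4.078161
CR = (21.142870 + 12.431358 − 77.336000·sin 19.95100°)/4.078161 = 1.762048
contact ratio ≈ 1.7620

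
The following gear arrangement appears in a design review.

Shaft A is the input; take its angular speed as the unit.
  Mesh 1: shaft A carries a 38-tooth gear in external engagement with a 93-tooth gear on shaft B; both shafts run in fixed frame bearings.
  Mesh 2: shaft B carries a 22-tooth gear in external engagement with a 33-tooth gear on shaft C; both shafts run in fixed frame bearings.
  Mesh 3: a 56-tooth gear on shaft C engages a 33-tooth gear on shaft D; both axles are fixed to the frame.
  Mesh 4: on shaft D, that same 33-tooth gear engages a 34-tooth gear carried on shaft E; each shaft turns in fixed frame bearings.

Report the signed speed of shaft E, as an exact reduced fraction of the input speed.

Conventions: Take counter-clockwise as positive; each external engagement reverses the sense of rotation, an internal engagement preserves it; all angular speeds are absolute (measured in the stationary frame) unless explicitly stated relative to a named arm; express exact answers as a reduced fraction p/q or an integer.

4-mesh fixed-axis compound train (all bearings frame-fixed)
mesh 1 [38T→93T]: |ω|/ω_in = 1×38/93 = 38/93, sense flips to −
mesh 2 [22T→33T]: |ω|/ω_in = (38/93)×22/33 = 76/279, sense flips to +
mesh 3 [56T→33T]: |ω|/ω_in = (76/279)×56/33 = 4256/9207, sense flips to −
mesh 4 [33T→34T]: |ω|/ω_in = (4256/9207)×33/34 = 2128/4743, sense flips to +
signed output speed (× input speed) = 2128/4743

2128/4743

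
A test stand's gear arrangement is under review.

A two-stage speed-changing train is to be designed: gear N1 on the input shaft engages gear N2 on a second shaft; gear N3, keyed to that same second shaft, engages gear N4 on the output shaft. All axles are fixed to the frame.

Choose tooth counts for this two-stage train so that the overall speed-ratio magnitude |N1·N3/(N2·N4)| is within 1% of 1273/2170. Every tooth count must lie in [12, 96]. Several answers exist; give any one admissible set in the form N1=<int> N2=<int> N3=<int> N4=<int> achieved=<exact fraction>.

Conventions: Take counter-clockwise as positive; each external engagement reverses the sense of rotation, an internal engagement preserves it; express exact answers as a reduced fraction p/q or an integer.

topology: fixed-axis compound train — 2 stages, target 1273/2170
target = 1273/2170 in lowest terms: an exact hit needs N1·N3 = k·1273 and N2·N4 = k·2170 for one integer k, every count in [12, 96]; additionally prefer no 1:1 stage (N1 ≠ N2, N3 ≠ N4)
k = 1: N1·N3 = 1273 = 19·67, N2·N4 = 2170 = 31·70
achieved = 19·67/(31·70) = 1273/2170; |achieved − target| = 0 ≤ 1273/217000 ✓

N1=19 N2=31 N3=67 N4=70 achieved=1273/2170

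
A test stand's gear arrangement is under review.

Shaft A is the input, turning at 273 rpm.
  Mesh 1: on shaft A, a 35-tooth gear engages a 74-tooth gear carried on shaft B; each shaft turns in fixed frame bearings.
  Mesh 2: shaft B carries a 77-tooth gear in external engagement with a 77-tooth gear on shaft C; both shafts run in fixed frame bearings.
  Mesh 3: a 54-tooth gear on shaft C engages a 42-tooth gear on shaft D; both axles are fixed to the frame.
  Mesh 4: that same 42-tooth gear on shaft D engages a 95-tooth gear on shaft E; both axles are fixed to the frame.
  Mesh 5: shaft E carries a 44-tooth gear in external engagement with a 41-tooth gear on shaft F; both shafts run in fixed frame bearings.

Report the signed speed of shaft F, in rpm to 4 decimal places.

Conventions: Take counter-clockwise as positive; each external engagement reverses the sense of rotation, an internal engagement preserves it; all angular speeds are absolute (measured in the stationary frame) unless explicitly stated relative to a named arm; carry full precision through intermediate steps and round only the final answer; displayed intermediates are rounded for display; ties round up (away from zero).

5-mesh fixed-axis compound train (all bearings frame-fixed)
mesh 1 [35T→74T]: ω = 273.0000×35/74 = 129.1216 rpm, sense flips to −
mesh 2 [77T→77T]: ω = 129.1216×77/77 = 129.1216 rpm, sense flips to +
mesh 3 [54T→42T]: ω = 129.1216×54/42 = 166.0135 rpm, sense flips to −
mesh 4 [42T→95T]: ω = 166.0135×42/95 = 73.3954 rpm, sense flips to +
mesh 5 [44T→41T]: ω = 73.3954×44/41 = 78.7658 rpm, sense flips to −
signed output speed = -78.7658 rpm

-78.7658 rpm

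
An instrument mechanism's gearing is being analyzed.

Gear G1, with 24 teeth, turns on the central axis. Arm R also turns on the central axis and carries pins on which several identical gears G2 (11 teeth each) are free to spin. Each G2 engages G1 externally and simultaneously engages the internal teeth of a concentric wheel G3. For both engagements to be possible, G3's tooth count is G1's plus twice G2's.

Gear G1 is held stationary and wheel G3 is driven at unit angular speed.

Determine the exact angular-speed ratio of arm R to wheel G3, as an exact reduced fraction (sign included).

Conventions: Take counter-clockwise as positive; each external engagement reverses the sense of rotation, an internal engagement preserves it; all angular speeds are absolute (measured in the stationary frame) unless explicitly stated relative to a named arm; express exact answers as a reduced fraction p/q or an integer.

23/35

topology: planetary set — G1 24T / G2 11T / G3 46T, arm = carrier (Willis)
ring teeth: 24 + 2·11 = 46
24(ω_sun−ω_arm) = −46(ω_ring−ω_arm),  ω_sun = 0, ω_ring = 1
24(0−ω_arm) = −46(1−ω_arm)  ⇒  70·ω_arm = 46  ⇒  ω_arm = 23/35
ω_out/ω_in = 23/35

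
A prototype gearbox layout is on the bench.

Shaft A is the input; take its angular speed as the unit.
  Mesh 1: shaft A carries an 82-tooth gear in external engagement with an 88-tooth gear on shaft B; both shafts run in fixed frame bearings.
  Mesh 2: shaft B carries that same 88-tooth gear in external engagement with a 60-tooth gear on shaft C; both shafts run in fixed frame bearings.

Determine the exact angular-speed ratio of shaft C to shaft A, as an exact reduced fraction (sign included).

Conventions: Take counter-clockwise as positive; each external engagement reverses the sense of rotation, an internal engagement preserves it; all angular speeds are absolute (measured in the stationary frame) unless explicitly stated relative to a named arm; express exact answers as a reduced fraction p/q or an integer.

41/30

class = fixed-axis compound train [2 meshes; 2 ratios multiply, 2 sense flips]
mesh 1 [82T→88T]: running ratio 41/44, sense −
mesh 2 [88T→60T]: running ratio 41/30, sense +
ω_out/ω_in = 41/30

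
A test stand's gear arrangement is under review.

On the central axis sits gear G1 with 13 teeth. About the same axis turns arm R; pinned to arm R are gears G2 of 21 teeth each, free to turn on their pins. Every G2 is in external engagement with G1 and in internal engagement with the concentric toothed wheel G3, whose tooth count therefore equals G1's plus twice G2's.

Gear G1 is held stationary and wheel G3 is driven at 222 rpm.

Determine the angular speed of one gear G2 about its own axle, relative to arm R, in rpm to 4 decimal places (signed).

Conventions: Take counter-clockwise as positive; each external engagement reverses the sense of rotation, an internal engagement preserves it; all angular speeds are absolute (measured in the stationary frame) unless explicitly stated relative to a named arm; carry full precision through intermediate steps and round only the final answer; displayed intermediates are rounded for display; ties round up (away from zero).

+111.1555 rpm

topology: planetary set — G1 13T / G2 21T / G3 55T, arm = carrier (Willis)
normalise by the input: solve with ω_ring = 1, then scale by 222 rpm
ring teeth: 13 + 2·21 = 55
13(ω_sun−ω_arm) = −55(ω_ring−ω_arm),  ω_sun = 0, ω_ring = 1
13(0−ω_arm) = −55(1−ω_arm)  ⇒  68·ω_arm = 55  ⇒  ω_arm = 55/68
sun–planet mesh: 13·(0−55/68) = −21·(ω_p−ω_arm)  ⇒  ω_p−ω_arm = 715/1428
scale: ω_p−ω_arm = 715/1428 × 222 rpm = +111.1555 rpm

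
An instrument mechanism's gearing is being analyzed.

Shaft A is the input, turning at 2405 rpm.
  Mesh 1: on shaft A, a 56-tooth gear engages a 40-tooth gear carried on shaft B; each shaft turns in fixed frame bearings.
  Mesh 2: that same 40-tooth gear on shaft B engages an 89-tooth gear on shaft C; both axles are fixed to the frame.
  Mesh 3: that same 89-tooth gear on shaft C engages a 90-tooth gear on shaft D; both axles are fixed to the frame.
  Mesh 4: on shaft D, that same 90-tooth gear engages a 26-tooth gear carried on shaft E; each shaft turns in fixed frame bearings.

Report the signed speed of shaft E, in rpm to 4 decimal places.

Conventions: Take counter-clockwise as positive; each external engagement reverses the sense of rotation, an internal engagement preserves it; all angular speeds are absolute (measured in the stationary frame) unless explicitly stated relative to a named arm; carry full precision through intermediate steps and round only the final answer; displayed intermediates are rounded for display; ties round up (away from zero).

topology: fixed-axis compound train — 4 meshes, A→E
mesh 1 [56T→40T]: ω = 2405.0000×56/40 = 3367.0000 rpm, sense flips to −
mesh 2 [40T→89T]: ω = 3367.0000×40/89 = 1513.2584 rpm, sense flips to +
mesh 3 [89T→90T]: ω = 1513.2584×89/90 = 1496.4444 rpm, sense flips to −
mesh 4 [90T→26T]: ω = 1496.4444×90/26 = 5180.0000 rpm, sense flips to +
signed output speed = +5180.0000 rpm

+5180.0000 rpm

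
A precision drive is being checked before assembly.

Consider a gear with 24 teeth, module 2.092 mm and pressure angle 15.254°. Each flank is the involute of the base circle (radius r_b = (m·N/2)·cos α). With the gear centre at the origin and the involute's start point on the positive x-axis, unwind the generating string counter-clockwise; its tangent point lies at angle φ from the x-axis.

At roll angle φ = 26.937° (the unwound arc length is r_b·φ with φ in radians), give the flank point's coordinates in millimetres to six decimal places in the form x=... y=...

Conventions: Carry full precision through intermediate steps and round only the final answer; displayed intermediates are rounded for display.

x=26.750098 y=0.820531

single-mesh involute tooth geometry (24T wheel at module 2.092)
pitch radius r_p = m·N/2 = 2.092·24/2 = 25.104000
base radius r_b = r_p·cos α = 25.104000·cos 15.254° = 24.219560
roll angle φ = 26.937° = 0.47013934 rad
x = r_b·(cos φ + φ·sin φ) = 26.750098
y = r_b·(sin φ − φ·cos φ) = 0.820531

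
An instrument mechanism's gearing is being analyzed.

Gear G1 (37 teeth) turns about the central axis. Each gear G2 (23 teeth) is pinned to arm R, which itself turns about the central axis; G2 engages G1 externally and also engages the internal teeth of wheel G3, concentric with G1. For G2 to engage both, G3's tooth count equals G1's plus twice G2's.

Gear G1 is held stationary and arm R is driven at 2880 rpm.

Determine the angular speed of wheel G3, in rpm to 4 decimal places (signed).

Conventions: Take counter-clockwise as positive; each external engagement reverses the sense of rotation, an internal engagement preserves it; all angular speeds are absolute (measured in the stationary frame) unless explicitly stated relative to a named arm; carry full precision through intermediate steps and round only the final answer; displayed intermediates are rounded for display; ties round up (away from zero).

+4163.8554 rpm

recognized (axles ride arm R): planetary set, 37/23/83 teeth
normalise by the input: solve with ω_arm = 1, then scale by 2880 rpm
ring teeth: 37 + 2·23 = 83
37(ω_sun−ω_arm) = −83(ω_ring−ω_arm),  ω_sun = 0, ω_arm = 1
ω_ring = 1 − (37/83)(0−1) = 120/83
scale: ω_ring = 120/83 × 2880 rpm = +4163.8554 rpm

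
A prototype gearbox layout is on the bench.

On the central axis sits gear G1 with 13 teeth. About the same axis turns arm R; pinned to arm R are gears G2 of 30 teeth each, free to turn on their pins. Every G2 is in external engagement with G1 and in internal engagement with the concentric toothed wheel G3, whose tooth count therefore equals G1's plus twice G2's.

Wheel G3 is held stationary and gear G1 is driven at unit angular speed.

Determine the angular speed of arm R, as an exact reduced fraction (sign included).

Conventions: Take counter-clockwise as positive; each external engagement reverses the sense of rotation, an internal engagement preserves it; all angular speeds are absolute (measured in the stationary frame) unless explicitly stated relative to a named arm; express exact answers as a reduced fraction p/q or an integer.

13/86

topology: planetary set — G1 13T / G2 30T / G3 73T, arm = carrier (Willis)
ring teeth: 13 + 2·30 = 73
13(ω_sun−ω_arm) = −73(ω_ring−ω_arm),  ω_ring = 0, ω_sun = 1
13(1−ω_arm) = −73(0−ω_arm)  ⇒  86·ω_arm = 13  ⇒  ω_arm = 13/86
exact speed ratio = 13/86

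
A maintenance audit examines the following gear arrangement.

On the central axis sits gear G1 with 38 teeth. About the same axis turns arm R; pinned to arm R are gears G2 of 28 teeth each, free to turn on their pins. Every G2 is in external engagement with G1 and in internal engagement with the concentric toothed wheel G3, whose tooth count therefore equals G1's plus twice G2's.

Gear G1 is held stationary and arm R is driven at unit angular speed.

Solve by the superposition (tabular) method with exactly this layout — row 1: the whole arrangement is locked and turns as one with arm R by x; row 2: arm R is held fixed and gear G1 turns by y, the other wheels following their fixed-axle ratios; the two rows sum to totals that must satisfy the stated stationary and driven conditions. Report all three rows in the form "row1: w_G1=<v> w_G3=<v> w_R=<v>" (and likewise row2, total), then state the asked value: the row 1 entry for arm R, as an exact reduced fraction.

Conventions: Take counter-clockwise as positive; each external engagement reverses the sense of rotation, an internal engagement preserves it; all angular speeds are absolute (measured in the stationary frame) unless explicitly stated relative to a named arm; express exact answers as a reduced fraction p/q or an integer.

row1: w_G1=1 w_G3=1 w_R=1
row2: w_G1=-1 w_G3=19/47 w_R=0
total: w_G1=0 w_G3=66/47 w_R=1
asked value: 1

recognized (axles ride arm R): planetary set, 38/28/94 teeth
row 1 — lock + rotate with arm: ω_sun = ω_ring = ω_arm = x
row 2 (arm held, sun turns y): ω_ring = −(38/94)·y, ω_arm = 0
boundary: total ω_sun = x + y = 0 and total ω_arm = x = 1  ⇒  y = -1, x = 1
row 2 ring = −(38/94)·(-1) = 19/47
totals (row 1 + row 2): sun 1 + (-1) = 0, ring 1 + 19/47 = 66/47, arm 1 + 0 = 1
asked cell (row1, arm) = 1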